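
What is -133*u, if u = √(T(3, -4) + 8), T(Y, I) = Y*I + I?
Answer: -266*I*√2 ≈ -376.18*I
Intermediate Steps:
T(Y, I) = I + I*Y (T(Y, I) = I*Y + I = I + I*Y)
u = 2*I*√2 (u = √(-4*(1 + 3) + 8) = √(-4*4 + 8) = √(-16 + 8) = √(-8) = 2*I*√2 ≈ 2.8284*I)
-133*u = -266*I*√2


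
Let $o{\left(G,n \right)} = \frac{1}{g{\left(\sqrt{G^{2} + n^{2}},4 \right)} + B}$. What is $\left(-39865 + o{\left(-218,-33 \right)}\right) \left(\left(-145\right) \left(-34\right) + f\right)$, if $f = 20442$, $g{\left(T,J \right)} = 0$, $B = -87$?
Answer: $- \frac{87996591232}{87} \approx -1.0115 \cdot 10^{9}$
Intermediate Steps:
$o{\left(G,n \right)} = - \frac{1}{87}$ ($o{\left(G,n \right)} = \frac{1}{0 - 87} = \frac{1}{-87} = - \frac{1}{87}$)
$\left(-39865 + o{\left(-218,-33 \right)}\right) \left(\left(-145\right) \left(-34\right) + f\right) = \left(-39865 - \frac{1}{87}\right) \left(\left(-145\right) \left(-34\right) + 20442\right) = - \frac{3468256 \left(4930 + 20442\right)}{87} = \left(- \frac{3468256}{87}\right) 25372 = - \frac{87996591232}{87}$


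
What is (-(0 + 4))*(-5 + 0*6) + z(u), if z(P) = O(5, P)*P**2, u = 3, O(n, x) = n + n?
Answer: 110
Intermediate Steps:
O(n, x) = 2*n
z(P) = 10*P**2 (z(P) = (2*5)*P**2 = 10*P**2)
(-(0 + 4))*(-5 + 0*6) + z(u) = (-(0 + 4))*(-5 + 0*6) + 10*3**2 = (-1*4)*(-5 + 0) + 10*9 = -4*(-5) + 90 = 20 + 90 = 110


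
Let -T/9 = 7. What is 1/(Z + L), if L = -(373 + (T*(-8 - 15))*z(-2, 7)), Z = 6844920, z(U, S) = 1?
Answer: 1/6843098 ≈ 1.4613e-7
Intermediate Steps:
T = -63 (T = -9*7 = -63)
L = -1822 (L = -(373 - 63*(-8 - 15)*1) = -(373 - 63*(-23)*1) = -(373 + 1449*1) = -(373 + 1449) = -1*1822 = -1822)
1/(Z + L) = 1/(6844920 - 1822) = 1/6843098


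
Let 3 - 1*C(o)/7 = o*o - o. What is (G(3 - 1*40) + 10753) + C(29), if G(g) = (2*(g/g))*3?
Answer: 5096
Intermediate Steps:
C(o) = 21 - 7*o**2 + 7*o (C(o) = 21 - 7*(o*o - o) = 21 - 7*(o**2 - o) = 21 + (-7*o**2 + 7*o) = 21 - 7*o**2 + 7*o)
G(g) = 6 (G(g) = (2*1)*3 = 2*3 = 6)
(G(3 - 1*40) + 10753) + C(29) = (6 + 10753) + (21 - 7*29**2 + 7*29) = 10759 + (21 - 7*841 + 203) = 10759 + (21 - 5887 + 203) = 10759 - 5663 = 5096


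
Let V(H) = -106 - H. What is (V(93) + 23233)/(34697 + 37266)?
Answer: 23034/71963 ≈ 0.32008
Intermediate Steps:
(V(93) + 23233)/(34697 + 37266) = ((-106 - 1*93) + 23233)/(34697 + 37266) = ((-106 - 93) + 23233)/71963 = (-199 + 23233)*(1/71963) = 23034*(1/71963) = 23034/71963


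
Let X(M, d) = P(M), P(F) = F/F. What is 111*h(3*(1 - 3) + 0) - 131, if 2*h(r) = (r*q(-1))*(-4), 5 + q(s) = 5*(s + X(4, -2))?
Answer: -6791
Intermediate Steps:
P(F) = 1
X(M, d) = 1
q(s) = 5*s (q(s) = -5 + 5*(s + 1) = -5 + 5*(1 + s) = -5 + (5 + 5*s) = 5*s)
h(r) = 10*r (h(r) = ((r*(5*(-1)))*(-4))/2 = ((r*(-5))*(-4))/2 = (-5*r*(-4))/2 = (20*r)/2 = 10*r)
111*h(3*(1 - 3) + 0) - 131 = 111*(10*(3*(1 - 3) + 0)) - 131 = 111*(10*(3*(-2) + 0)) - 131 = 111*(10*(-6 + 0)) - 131 = 111*(10*(-6)) - 131 = 111*(-60) - 131 = -6660 - 131 = -6791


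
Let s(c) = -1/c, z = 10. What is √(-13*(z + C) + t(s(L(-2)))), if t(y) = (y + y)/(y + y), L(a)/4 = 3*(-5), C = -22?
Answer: √157 ≈ 12.530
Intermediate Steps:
L(a) = -60 (L(a) = 4*(3*(-5)) = 4*(-15) = -60)
t(y) = 1 (t(y) = (2*y)/((2*y)) = (2*y)*(1/(2*y)) = 1)
√(-13*(z + C) + t(s(L(-2)))) = √(-13*(10 - 22) + 1) = √(-13*(-12) + 1) = √(156 + 1) = √157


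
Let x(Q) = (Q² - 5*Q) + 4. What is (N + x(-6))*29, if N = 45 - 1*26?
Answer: 2581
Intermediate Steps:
N = 19 (N = 45 - 26 = 19)
x(Q) = 4 + Q² - 5*Q
(N + x(-6))*29 = (19 + (4 + (-6)² - 5*(-6)))*29 = (19 + (4 + 36 + 30))*29 = (19 + 70)*29 = 89*29 = 2581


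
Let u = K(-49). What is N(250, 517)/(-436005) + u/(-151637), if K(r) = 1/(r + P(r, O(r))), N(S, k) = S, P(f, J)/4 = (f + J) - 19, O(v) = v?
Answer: -3919729249/6836238285129 ≈ -0.00057338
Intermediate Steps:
P(f, J) = -76 + 4*J + 4*f (P(f, J) = 4*((f + J) - 19) = 4*((J + f) - 19) = 4*(-19 + J + f) = -76 + 4*J + 4*f)
K(r) = 1/(-76 + 9*r) (K(r) = 1/(r + (-76 + 4*r + 4*r)) = 1/(r + (-76 + 8*r)) = 1/(-76 + 9*r))
u = -1/517 (u = 1/(-76 + 9*(-49)) = 1/(-76 - 441) = 1/(-517) = -1/517 ≈ -0.0019342)
N(250, 517)/(-436005) + u/(-151637) = 250/(-436005) - 1/517/(-151637) = 250*(-1/436005) - 1/517*(-1/151637) = -50/87201 + 1/78396329 = -3919729249/6836238285129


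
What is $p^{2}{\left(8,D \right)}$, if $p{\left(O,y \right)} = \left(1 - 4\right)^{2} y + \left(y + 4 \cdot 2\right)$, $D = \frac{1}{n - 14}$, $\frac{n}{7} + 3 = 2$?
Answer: $\frac{24964}{441} \approx 56.608$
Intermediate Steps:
$n = -7$ ($n = -21 + 7 \cdot 2 = -21 + 14 = -7$)
$D = - \frac{1}{21}$ ($D = \frac{1}{-7 - 14} = \frac{1}{-21} = - \frac{1}{21} \approx -0.047619$)
$p{\left(O,y \right)} = 8 + 10 y$ ($p{\left(O,y \right)} = \left(-3\right)^{2} y + \left(y + 8\right) = 9 y + \left(8 + y\right) = 8 + 10 y$)
$p^{2}{\left(8,D \right)} = \left(8 + 10 \left(- \frac{1}{21}\right)\right)^{2} = \left(8 - \frac{10}{21}\right)^{2} = \left(\frac{158}{21}\right)^{2} = \frac{24964}{441}$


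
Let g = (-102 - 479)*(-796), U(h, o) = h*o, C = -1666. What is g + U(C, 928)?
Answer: -1083572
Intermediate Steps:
g = 462476 (g = -581*(-796) = 462476)
g + U(C, 928) = 462476 - 1666*928 = 462476 - 1546048 = -1083572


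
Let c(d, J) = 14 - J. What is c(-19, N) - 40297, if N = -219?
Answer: -40064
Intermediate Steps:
c(-19, N) - 40297 = (14 - 1*(-219)) - 40297 = (14 + 219) - 40297 = 233 - 40297 = -40064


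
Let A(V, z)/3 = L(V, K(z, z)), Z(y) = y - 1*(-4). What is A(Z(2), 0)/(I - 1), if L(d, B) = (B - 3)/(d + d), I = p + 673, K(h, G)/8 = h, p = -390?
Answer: -1/376 ≈ -0.0026596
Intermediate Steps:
K(h, G) = 8*h
Z(y) = 4 + y (Z(y) = y + 4 = 4 + y)
I = 283 (I = -390 + 673 = 283)
L(d, B) = (-3 + B)/(2*d) (L(d, B) = (-3 + B)/((2*d)) = (-3 + B)*(1/(2*d)) = (-3 + B)/(2*d))
A(V, z) = 3*(-3 + 8*z)/(2*V) (A(V, z) = 3*((-3 + 8*z)/(2*V)) = 3*(-3 + 8*z)/(2*V))
A(Z(2), 0)/(I - 1) = (3*(-3 + 8*0)/(2*(4 + 2)))/(283 - 1) = ((3/2)*(-3 + 0)/6)/282 = ((3/2)*(⅙)*(-3))*(1/282) = -¾*1/282 = -1/376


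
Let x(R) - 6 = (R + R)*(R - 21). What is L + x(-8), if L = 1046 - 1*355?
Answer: 1161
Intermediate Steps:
L = 691 (L = 1046 - 355 = 691)
x(R) = 6 + 2*R*(-21 + R) (x(R) = 6 + (R + R)*(R - 21) = 6 + (2*R)*(-21 + R) = 6 + 2*R*(-21 + R))
L + x(-8) = 691 + (6 - 42*(-8) + 2*(-8)**2) = 691 + (6 + 336 + 2*64) = 691 + (6 + 336 + 128) = 691 + 470 = 1161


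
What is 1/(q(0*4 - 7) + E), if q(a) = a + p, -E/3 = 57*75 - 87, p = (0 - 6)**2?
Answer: -1/12535 ≈ -7.9777e-5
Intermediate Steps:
p = 36 (p = (-6)**2 = 36)
E = -12564 (E = -3*(57*75 - 87) = -3*(4275 - 87) = -3*4188 = -12564)
q(a) = 36 + a (q(a) = a + 36 = 36 + a)
1/(q(0*4 - 7) + E) = 1/((36 + (0*4 - 7)) - 12564) = 1/((36 + (0 - 7)) - 12564) = 1/((36 - 7) - 12564) = 1/(29 - 12564) = 1/(-12535) = -1/12535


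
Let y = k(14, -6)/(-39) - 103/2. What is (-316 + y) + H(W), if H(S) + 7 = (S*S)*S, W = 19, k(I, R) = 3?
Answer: 168595/26 ≈ 6484.4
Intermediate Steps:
y = -1341/26 (y = 3/(-39) - 103/2 = 3*(-1/39) - 103*1/2 = -1/13 - 103/2 = -1341/26 ≈ -51.577)
H(S) = -7 + S**3 (H(S) = -7 + (S*S)*S = -7 + S**2*S = -7 + S**3)
(-316 + y) + H(W) = (-316 - 1341/26) + (-7 + 19**3) = -9557/26 + (-7 + 6859) = -9557/26 + 6852 = 168595/26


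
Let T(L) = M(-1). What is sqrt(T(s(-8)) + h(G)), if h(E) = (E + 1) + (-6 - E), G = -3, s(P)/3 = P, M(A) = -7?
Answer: 2*I*sqrt(3) ≈ 3.4641*I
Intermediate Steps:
s(P) = 3*P
T(L) = -7
h(E) = -5 (h(E) = (1 + E) + (-6 - E) = -5)
sqrt(T(s(-8)) + h(G)) = sqrt(-7 - 5) = sqrt(-12) = 2*I*sqrt(3)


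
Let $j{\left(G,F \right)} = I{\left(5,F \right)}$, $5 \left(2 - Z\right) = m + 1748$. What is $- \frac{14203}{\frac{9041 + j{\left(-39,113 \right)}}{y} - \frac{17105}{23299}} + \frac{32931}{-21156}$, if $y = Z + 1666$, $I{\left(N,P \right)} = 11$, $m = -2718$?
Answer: $- \frac{2173580620671227}{631341011988} \approx -3442.8$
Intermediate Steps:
$Z = 196$ ($Z = 2 - \frac{-2718 + 1748}{5} = 2 - -194 = 2 + 194 = 196$)
$j{\left(G,F \right)} = 11$
$y = 1862$ ($y = 196 + 1666 = 1862$)
$- \frac{14203}{\frac{9041 + j{\left(-39,113 \right)}}{y} - \frac{17105}{23299}} + \frac{32931}{-21156} = - \frac{14203}{\frac{9041 + 11}{1862} - \frac{17105}{23299}} + \frac{32931}{-21156} = - \frac{14203}{9052 \cdot \frac{1}{1862} - \frac{17105}{23299}} + 32931 \left(- \frac{1}{21156}\right) = - \frac{14203}{\frac{4526}{931} - \frac{17105}{23299}} - \frac{10977}{7052} = - \frac{14203}{\frac{89526519}{21691369}} - \frac{10977}{7052} = \left(-14203\right) \frac{21691369}{89526519} - \frac{10977}{7052} = - \frac{308082513907}{89526519} - \frac{10977}{7052} = - \frac{2173580620671227}{631341011988}$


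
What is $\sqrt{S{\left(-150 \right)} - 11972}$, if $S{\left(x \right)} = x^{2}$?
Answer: $4 \sqrt{658} \approx 102.61$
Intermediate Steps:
$\sqrt{S{\left(-150 \right)} - 11972} = \sqrt{\left(-150\right)^{2} - 11972} = \sqrt{22500 - 11972} = \sqrt{10528} = 4 \sqrt{658}$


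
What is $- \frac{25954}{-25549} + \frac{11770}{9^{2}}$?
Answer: $\frac{302814004}{2069469} \approx 146.32$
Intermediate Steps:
$- \frac{25954}{-25549} + \frac{11770}{9^{2}} = \left(-25954\right) \left(- \frac{1}{25549}\right) + \frac{11770}{81} = \frac{25954}{25549} + 11770 \cdot \frac{1}{81} = \frac{25954}{25549} + \frac{11770}{81} = \frac{302814004}{2069469}$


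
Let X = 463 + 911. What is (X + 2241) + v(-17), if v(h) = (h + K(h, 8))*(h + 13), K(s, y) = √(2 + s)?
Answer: 3683 - 4*I*√15 ≈ 3683.0 - 15.492*I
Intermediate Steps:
v(h) = (13 + h)*(h + √(2 + h)) (v(h) = (h + √(2 + h))*(h + 13) = (h + √(2 + h))*(13 + h) = (13 + h)*(h + √(2 + h)))
X = 1374
(X + 2241) + v(-17) = (1374 + 2241) + ((-17)² + 13*(-17) + 13*√(2 - 17) - 17*√(2 - 17)) = 3615 + (289 - 221 + 13*√(-15) - 17*I*√15) = 3615 + (289 - 221 + 13*(I*√15) - 17*I*√15) = 3615 + (289 - 221 + 13*I*√15 - 17*I*√15) = 3615 + (68 - 4*I*√15) = 3683 - 4*I*√15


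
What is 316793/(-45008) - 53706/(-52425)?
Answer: -4730224459/786514800 ≈ -6.0142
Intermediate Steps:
316793/(-45008) - 53706/(-52425) = 316793*(-1/45008) - 53706*(-1/52425) = -316793/45008 + 17902/17475 = -4730224459/786514800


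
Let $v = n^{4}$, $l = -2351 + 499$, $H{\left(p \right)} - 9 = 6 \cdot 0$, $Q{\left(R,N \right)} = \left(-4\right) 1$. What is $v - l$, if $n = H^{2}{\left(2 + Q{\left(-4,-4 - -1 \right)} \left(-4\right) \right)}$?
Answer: $43048573$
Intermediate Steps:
$Q{\left(R,N \right)} = -4$
$H{\left(p \right)} = 9$ ($H{\left(p \right)} = 9 + 6 \cdot 0 = 9 + 0 = 9$)
$l = -1852$
$n = 81$ ($n = 9^{2} = 81$)
$v = 43046721$ ($v = 81^{4} = 43046721$)
$v - l = 43046721 - -1852 = 43046721 + 1852 = 43048573$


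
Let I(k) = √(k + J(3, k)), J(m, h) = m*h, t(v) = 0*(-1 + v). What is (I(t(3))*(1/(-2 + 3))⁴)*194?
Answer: 0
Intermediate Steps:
t(v) = 0
J(m, h) = h*m
I(k) = 2*√k (I(k) = √(k + k*3) = √(k + 3*k) = √(4*k) = 2*√k)
(I(t(3))*(1/(-2 + 3))⁴)*194 = ((2*√0)*(1/(-2 + 3))⁴)*194 = ((2*0)*(1/1)⁴)*194 = (0*1⁴)*194 = (0*1)*194 = 0*194 = 0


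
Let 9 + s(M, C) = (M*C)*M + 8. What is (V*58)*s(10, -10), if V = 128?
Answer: -7431424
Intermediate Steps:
s(M, C) = -1 + C*M² (s(M, C) = -9 + ((M*C)*M + 8) = -9 + ((C*M)*M + 8) = -9 + (C*M² + 8) = -9 + (8 + C*M²) = -1 + C*M²)
(V*58)*s(10, -10) = (128*58)*(-1 - 10*10²) = 7424*(-1 - 10*100) = 7424*(-1 - 1000) = 7424*(-1001) = -7431424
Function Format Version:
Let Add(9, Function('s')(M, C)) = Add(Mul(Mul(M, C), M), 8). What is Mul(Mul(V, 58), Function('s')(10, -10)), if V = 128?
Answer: -7431424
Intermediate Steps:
Function('s')(M, C) = Add(-1, Mul(C, Pow(M, 2))) (Function('s')(M, C) = Add(-9, Add(Mul(Mul(M, C), M), 8)) = Add(-9, Add(Mul(Mul(C, M), M), 8)) = Add(-9, Add(Mul(C, Pow(M, 2)), 8)) = Add(-9, Add(8, Mul(C, Pow(M, 2)))) = Add(-1, Mul(C, Pow(M, 2))))
Mul(Mul(V, 58), Function('s')(10, -10)) = Mul(Mul(128, 58), Add(-1, Mul(-10, Pow(10, 2)))) = Mul(7424, Add(-1, Mul(-10, 100))) = Mul(7424, Add(-1, -1000)) = Mul(7424, -1001) = -7431424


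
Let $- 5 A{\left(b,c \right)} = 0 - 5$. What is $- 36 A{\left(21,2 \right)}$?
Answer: $-36$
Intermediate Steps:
$A{\left(b,c \right)} = 1$ ($A{\left(b,c \right)} = - \frac{0 - 5}{5} = \left(- \frac{1}{5}\right) \left(-5\right) = 1$)
$- 36 A{\left(21,2 \right)} = \left(-36\right) 1 = -36$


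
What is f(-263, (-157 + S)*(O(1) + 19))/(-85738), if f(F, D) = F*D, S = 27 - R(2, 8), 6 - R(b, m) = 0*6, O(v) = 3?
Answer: -1496/163 ≈ -9.1779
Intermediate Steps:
R(b, m) = 6 (R(b, m) = 6 - 0*6 = 6 - 1*0 = 6 + 0 = 6)
S = 21 (S = 27 - 1*6 = 27 - 6 = 21)
f(F, D) = D*F
f(-263, (-157 + S)*(O(1) + 19))/(-85738) = (((-157 + 21)*(3 + 19))*(-263))/(-85738) = (-136*22*(-263))*(-1/85738) = -2992*(-263)*(-1/85738) = 786896*(-1/85738) = -1496/163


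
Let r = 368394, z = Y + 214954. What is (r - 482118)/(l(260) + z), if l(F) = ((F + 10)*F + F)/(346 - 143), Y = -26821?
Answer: -23085972/38261459 ≈ -0.60337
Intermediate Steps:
z = 188133 (z = -26821 + 214954 = 188133)
l(F) = F/203 + F*(10 + F)/203 (l(F) = ((10 + F)*F + F)/203 = (F*(10 + F) + F)*(1/203) = (F + F*(10 + F))*(1/203) = F/203 + F*(10 + F)/203)
(r - 482118)/(l(260) + z) = (368394 - 482118)/((1/203)*260*(11 + 260) + 188133) = -113724/((1/203)*260*271 + 188133) = -113724/(70460/203 + 188133) = -113724/38261459/203 = -113724*203/38261459 = -23085972/38261459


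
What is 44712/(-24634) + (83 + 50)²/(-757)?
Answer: -234798905/9323969 ≈ -25.182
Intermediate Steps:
44712/(-24634) + (83 + 50)²/(-757) = 44712*(-1/24634) + 133²*(-1/757) = -22356/12317 + 17689*(-1/757) = -22356/12317 - 17689/757 = -234798905/9323969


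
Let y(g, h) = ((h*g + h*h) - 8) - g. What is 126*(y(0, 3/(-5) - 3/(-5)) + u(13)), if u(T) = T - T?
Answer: -1008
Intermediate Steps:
u(T) = 0
y(g, h) = -8 + h**2 - g + g*h (y(g, h) = ((g*h + h**2) - 8) - g = ((h**2 + g*h) - 8) - g = (-8 + h**2 + g*h) - g = -8 + h**2 - g + g*h)
126*(y(0, 3/(-5) - 3/(-5)) + u(13)) = 126*((-8 + (3/(-5) - 3/(-5))**2 - 1*0 + 0*(3/(-5) - 3/(-5))) + 0) = 126*((-8 + (3*(-1/5) - 3*(-1/5))**2 + 0 + 0*(3*(-1/5) - 3*(-1/5))) + 0) = 126*((-8 + (-3/5 + 3/5)**2 + 0 + 0*(-3/5 + 3/5)) + 0) = 126*((-8 + 0**2 + 0 + 0*0) + 0) = 126*((-8 + 0 + 0 + 0) + 0) = 126*(-8 + 0) = 126*(-8) = -1008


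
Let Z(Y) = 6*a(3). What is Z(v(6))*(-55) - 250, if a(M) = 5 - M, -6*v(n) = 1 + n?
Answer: -910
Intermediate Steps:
v(n) = -⅙ - n/6 (v(n) = -(1 + n)/6 = -⅙ - n/6)
Z(Y) = 12 (Z(Y) = 6*(5 - 1*3) = 6*(5 - 3) = 6*2 = 12)
Z(v(6))*(-55) - 250 = 12*(-55) - 250 = -660 - 250 = -910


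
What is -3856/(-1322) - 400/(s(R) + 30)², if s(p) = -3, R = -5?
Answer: 1141112/481869 ≈ 2.3681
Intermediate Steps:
-3856/(-1322) - 400/(s(R) + 30)² = -3856/(-1322) - 400/(-3 + 30)² = -3856*(-1/1322) - 400/(27²) = 1928/661 - 400/729 = 1141112/481869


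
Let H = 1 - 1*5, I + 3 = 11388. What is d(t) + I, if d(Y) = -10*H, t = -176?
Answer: 11425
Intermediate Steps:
I = 11385 (I = -3 + 11388 = 11385)
H = -4 (H = 1 - 5 = -4)
d(Y) = 40 (d(Y) = -10*(-4) = 40)
d(t) + I = 40 + 11385 = 11425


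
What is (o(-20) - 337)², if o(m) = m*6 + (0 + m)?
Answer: 227529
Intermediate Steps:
o(m) = 7*m (o(m) = 6*m + m = 7*m)
(o(-20) - 337)² = (7*(-20) - 337)² = (-140 - 337)² = (-477)² = 227529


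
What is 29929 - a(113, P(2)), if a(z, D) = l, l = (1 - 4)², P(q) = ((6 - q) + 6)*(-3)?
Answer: 29920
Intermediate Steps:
P(q) = -36 + 3*q (P(q) = (12 - q)*(-3) = -36 + 3*q)
l = 9 (l = (-3)² = 9)
a(z, D) = 9
29929 - a(113, P(2)) = 29929 - 1*9 = 29929 - 9 = 29920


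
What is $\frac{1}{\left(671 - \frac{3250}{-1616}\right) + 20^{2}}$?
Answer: $\frac{808}{866993} \approx 0.00093196$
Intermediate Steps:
$\frac{1}{\left(671 - \frac{3250}{-1616}\right) + 20^{2}} = \frac{1}{\left(671 - 3250 \left(- \frac{1}{1616}\right)\right) + 400} = \frac{1}{\left(671 - - \frac{1625}{808}\right) + 400} = \frac{1}{\left(671 + \frac{1625}{808}\right) + 400} = \frac{1}{\frac{543793}{808} + 400} = \frac{1}{\frac{866993}{808}} = \frac{808}{866993}$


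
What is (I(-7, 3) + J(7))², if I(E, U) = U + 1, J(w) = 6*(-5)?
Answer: 676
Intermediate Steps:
J(w) = -30
I(E, U) = 1 + U
(I(-7, 3) + J(7))² = ((1 + 3) - 30)² = (4 - 30)² = (-26)² = 676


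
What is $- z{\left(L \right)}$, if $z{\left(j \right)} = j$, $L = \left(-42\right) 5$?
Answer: $210$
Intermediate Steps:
$L = -210$
$- z{\left(L \right)} = \left(-1\right) \left(-210\right) = 210$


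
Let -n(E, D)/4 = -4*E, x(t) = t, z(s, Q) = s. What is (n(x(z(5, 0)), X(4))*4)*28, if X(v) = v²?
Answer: 8960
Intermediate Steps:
n(E, D) = 16*E (n(E, D) = -(-16)*E = 16*E)
(n(x(z(5, 0)), X(4))*4)*28 = ((16*5)*4)*28 = (80*4)*28 = 320*28 = 8960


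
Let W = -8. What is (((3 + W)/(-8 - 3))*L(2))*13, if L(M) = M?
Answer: 130/11 ≈ 11.818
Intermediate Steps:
(((3 + W)/(-8 - 3))*L(2))*13 = (((3 - 8)/(-8 - 3))*2)*13 = (-5/(-11)*2)*13 = (-5*(-1/11)*2)*13 = ((5/11)*2)*13 = (10/11)*13 = 130/11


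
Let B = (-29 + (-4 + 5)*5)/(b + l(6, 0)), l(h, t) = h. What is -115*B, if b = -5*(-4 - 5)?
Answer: 920/17 ≈ 54.118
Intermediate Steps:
b = 45 (b = -5*(-9) = 45)
B = -8/17 (B = (-29 + (-4 + 5)*5)/(45 + 6) = (-29 + 1*5)/51 = (-29 + 5)*(1/51) = -24*1/51 = -8/17 ≈ -0.47059)
-115*B = -115*(-8/17) = 920/17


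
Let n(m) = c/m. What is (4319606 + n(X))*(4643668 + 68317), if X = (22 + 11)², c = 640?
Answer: 22165420455914390/1089 ≈ 2.0354e+13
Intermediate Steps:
X = 1089 (X = 33² = 1089)
n(m) = 640/m
(4319606 + n(X))*(4643668 + 68317) = (4319606 + 640/1089)*(4643668 + 68317) = (4319606 + 640*(1/1089))*4711985 = (4319606 + 640/1089)*4711985 = (4704051574/1089)*4711985 = 22165420455914390/1089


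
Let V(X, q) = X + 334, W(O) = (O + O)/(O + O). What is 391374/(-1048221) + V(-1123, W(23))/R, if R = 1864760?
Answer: -81182847401/217186732440 ≈ -0.37379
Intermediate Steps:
W(O) = 1 (W(O) = (2*O)/((2*O)) = (2*O)*(1/(2*O)) = 1)
V(X, q) = 334 + X
391374/(-1048221) + V(-1123, W(23))/R = 391374/(-1048221) + (334 - 1123)/1864760 = 391374*(-1/1048221) - 789*1/1864760 = -43486/116469 - 789/1864760 = -81182847401/217186732440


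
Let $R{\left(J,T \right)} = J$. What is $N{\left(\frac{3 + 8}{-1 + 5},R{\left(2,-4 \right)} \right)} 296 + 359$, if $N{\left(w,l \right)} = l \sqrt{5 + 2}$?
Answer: $359 + 592 \sqrt{7} \approx 1925.3$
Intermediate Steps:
$N{\left(w,l \right)} = l \sqrt{7}$
$N{\left(\frac{3 + 8}{-1 + 5},R{\left(2,-4 \right)} \right)} 296 + 359 = 2 \sqrt{7} \cdot 296 + 359 = 592 \sqrt{7} + 359 = 359 + 592 \sqrt{7}$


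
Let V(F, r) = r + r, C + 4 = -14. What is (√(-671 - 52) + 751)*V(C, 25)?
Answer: 37550 + 50*I*√723 ≈ 37550.0 + 1344.4*I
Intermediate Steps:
C = -18 (C = -4 - 14 = -18)
V(F, r) = 2*r
(√(-671 - 52) + 751)*V(C, 25) = (√(-671 - 52) + 751)*(2*25) = (√(-723) + 751)*50 = (I*√723 + 751)*50 = (751 + I*√723)*50 = 37550 + 50*I*√723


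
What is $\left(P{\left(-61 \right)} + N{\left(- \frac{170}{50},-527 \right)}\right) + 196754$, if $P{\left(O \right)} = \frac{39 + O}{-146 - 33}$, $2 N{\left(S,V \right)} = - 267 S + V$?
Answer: $\frac{176265348}{895} \approx 1.9694 \cdot 10^{5}$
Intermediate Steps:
$N{\left(S,V \right)} = \frac{V}{2} - \frac{267 S}{2}$ ($N{\left(S,V \right)} = \frac{- 267 S + V}{2} = \frac{V - 267 S}{2} = \frac{V}{2} - \frac{267 S}{2}$)
$P{\left(O \right)} = - \frac{39}{179} - \frac{O}{179}$ ($P{\left(O \right)} = \frac{39 + O}{-179} = \left(39 + O\right) \left(- \frac{1}{179}\right) = - \frac{39}{179} - \frac{O}{179}$)
$\left(P{\left(-61 \right)} + N{\left(- \frac{170}{50},-527 \right)}\right) + 196754 = \left(\left(- \frac{39}{179} - - \frac{61}{179}\right) - \left(\frac{527}{2} + \frac{267 \left(- \frac{170}{50}\right)}{2}\right)\right) + 196754 = \left(\left(- \frac{39}{179} + \frac{61}{179}\right) - \left(\frac{527}{2} + \frac{267 \left(\left(-170\right) \frac{1}{50}\right)}{2}\right)\right) + 196754 = \left(\frac{22}{179} - - \frac{952}{5}\right) + 196754 = \left(\frac{22}{179} + \left(- \frac{527}{2} + \frac{4539}{10}\right)\right) + 196754 = \left(\frac{22}{179} + \frac{952}{5}\right) + 196754 = \frac{170518}{895} + 196754 = \frac{176265348}{895}$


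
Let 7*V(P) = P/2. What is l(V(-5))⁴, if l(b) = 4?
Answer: 256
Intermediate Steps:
V(P) = P/14 (V(P) = (P/2)/7 = P/14)
l(V(-5))⁴ = 4⁴ = 256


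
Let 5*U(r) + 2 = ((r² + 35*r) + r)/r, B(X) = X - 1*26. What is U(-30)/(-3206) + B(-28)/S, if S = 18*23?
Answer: -24091/184345 ≈ -0.13068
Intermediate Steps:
B(X) = -26 + X (B(X) = X - 26 = -26 + X)
S = 414
U(r) = -⅖ + (r² + 36*r)/(5*r) (U(r) = -⅖ + (((r² + 35*r) + r)/r)/5 = -⅖ + ((r² + 36*r)/r)/5 = -⅖ + (r² + 36*r)/(5*r))
U(-30)/(-3206) + B(-28)/S = (34/5 + (⅕)*(-30))/(-3206) + (-26 - 28)/414 = (34/5 - 6)*(-1/3206) - 54*1/414 = (⅘)*(-1/3206) - 3/23 = -2/8015 - 3/23 = -24091/184345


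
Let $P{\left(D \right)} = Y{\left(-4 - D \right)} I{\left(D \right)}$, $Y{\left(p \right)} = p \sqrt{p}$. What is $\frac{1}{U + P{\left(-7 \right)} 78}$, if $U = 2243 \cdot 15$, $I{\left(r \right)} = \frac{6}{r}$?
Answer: $\frac{549535}{18487133859} + \frac{1092 \sqrt{3}}{6162377953} \approx 3.0032 \cdot 10^{-5}$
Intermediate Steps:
$Y{\left(p \right)} = p^{\frac{3}{2}}$
$P{\left(D \right)} = \frac{6 \left(-4 - D\right)^{\frac{3}{2}}}{D}$ ($P{\left(D \right)} = \left(-4 - D\right)^{\frac{3}{2}} \frac{6}{D} = \frac{6 \left(-4 - D\right)^{\frac{3}{2}}}{D}$)
$U = 33645$
$\frac{1}{U + P{\left(-7 \right)} 78} = \frac{1}{33645 + \frac{6 \left(-4 - -7\right)^{\frac{3}{2}}}{-7} \cdot 78} = \frac{1}{33645 + 6 \left(- \frac{1}{7}\right) \left(-4 + 7\right)^{\frac{3}{2}} \cdot 78} = \frac{1}{33645 + 6 \left(- \frac{1}{7}\right) 3^{\frac{3}{2}} \cdot 78} = \frac{1}{33645 + 6 \left(- \frac{1}{7}\right) 3 \sqrt{3} \cdot 78} = \frac{1}{33645 + - \frac{18 \sqrt{3}}{7} \cdot 78} = \frac{1}{33645 - \frac{1404 \sqrt{3}}{7}}$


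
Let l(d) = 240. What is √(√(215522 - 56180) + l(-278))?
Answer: √(240 + √159342) ≈ 25.282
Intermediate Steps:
√(√(215522 - 56180) + l(-278)) = √(√(215522 - 56180) + 240) = √(√159342 + 240) = √(240 + √159342)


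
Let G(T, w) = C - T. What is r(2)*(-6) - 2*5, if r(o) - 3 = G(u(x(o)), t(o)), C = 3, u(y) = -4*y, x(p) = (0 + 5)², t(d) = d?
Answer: -646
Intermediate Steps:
x(p) = 25 (x(p) = 5² = 25)
G(T, w) = 3 - T
r(o) = 106 (r(o) = 3 + (3 - (-4)*25) = 3 + (3 - 1*(-100)) = 3 + (3 + 100) = 3 + 103 = 106)
r(2)*(-6) - 2*5 = 106*(-6) - 2*5 = -636 - 10 = -646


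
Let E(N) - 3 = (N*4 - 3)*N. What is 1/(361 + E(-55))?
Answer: 1/12629 ≈ 7.9183e-5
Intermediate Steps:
E(N) = 3 + N*(-3 + 4*N) (E(N) = 3 + (N*4 - 3)*N = 3 + (4*N - 3)*N = 3 + (-3 + 4*N)*N = 3 + N*(-3 + 4*N))
1/(361 + E(-55)) = 1/(361 + (3 - 3*(-55) + 4*(-55)**2)) = 1/(361 + (3 + 165 + 4*3025)) = 1/(361 + (3 + 165 + 12100)) = 1/(361 + 12268) = 1/12629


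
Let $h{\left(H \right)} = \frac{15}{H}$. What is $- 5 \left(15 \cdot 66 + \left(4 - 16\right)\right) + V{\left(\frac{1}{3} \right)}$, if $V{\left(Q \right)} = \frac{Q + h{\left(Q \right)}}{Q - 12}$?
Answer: $- \frac{171286}{35} \approx -4893.9$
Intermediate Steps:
$V{\left(Q \right)} = \frac{Q + \frac{15}{Q}}{-12 + Q}$ ($V{\left(Q \right)} = \frac{Q + \frac{15}{Q}}{Q - 12} = \frac{Q + \frac{15}{Q}}{-12 + Q}$)
$- 5 \left(15 \cdot 66 + \left(4 - 16\right)\right) + V{\left(\frac{1}{3} \right)} = - 5 \left(15 \cdot 66 + \left(4 - 16\right)\right) + \frac{15 + \left(\frac{1}{3}\right)^{2}}{\frac{1}{3} \left(-12 + \frac{1}{3}\right)} = - 5 \left(990 - 12\right) + \frac{\frac{1}{\frac{1}{3}} \left(15 + \left(\frac{1}{3}\right)^{2}\right)}{-12 + \frac{1}{3}} = \left(-5\right) 978 + \frac{3 \left(15 + \frac{1}{9}\right)}{- \frac{35}{3}} = -4890 + 3 \left(- \frac{3}{35}\right) \frac{136}{9} = -4890 - \frac{136}{35} = - \frac{171286}{35}$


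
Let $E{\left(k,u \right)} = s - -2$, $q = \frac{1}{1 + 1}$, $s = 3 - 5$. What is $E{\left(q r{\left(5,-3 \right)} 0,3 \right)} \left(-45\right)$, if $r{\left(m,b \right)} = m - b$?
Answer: $0$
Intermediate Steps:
$s = -2$
$q = \frac{1}{2} \approx 0.5$
$E{\left(k,u \right)} = 0$ ($E{\left(k,u \right)} = -2 - -2 = -2 + 2 = 0$)
$E{\left(q r{\left(5,-3 \right)} 0,3 \right)} \left(-45\right) = 0 \left(-45\right) = 0$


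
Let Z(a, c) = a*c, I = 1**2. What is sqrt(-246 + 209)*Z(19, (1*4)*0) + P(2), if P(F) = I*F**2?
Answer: 4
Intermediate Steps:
I = 1
P(F) = F**2 (P(F) = 1*F**2 = F**2)
sqrt(-246 + 209)*Z(19, (1*4)*0) + P(2) = sqrt(-246 + 209)*(19*((1*4)*0)) + 2**2 = sqrt(-37)*(19*(4*0)) + 4 = (I*sqrt(37))*(19*0) + 4 = (I*sqrt(37))*0 + 4 = 0 + 4 = 4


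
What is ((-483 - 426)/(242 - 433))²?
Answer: 826281/36481 ≈ 22.650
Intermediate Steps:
((-483 - 426)/(242 - 433))² = (-909/(-191))² = (-909*(-1/191))² = (909/191)² = 826281/36481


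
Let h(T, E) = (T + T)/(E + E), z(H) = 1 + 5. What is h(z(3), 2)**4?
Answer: 81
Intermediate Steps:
z(H) = 6
h(T, E) = T/E (h(T, E) = (2*T)/((2*E)) = (2*T)*(1/(2*E)) = T/E)
h(z(3), 2)**4 = (6/2)**4 = (6*(1/2))**4 = 3**4 = 81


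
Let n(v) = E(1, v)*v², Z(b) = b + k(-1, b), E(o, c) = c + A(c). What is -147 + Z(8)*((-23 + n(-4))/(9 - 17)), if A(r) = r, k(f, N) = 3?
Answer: 485/8 ≈ 60.625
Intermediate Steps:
E(o, c) = 2*c (E(o, c) = c + c = 2*c)
Z(b) = 3 + b (Z(b) = b + 3 = 3 + b)
n(v) = 2*v³ (n(v) = (2*v)*v² = 2*v³)
-147 + Z(8)*((-23 + n(-4))/(9 - 17)) = -147 + (3 + 8)*((-23 + 2*(-4)³)/(9 - 17)) = -147 + 11*((-23 + 2*(-64))/(-8)) = -147 + 11*((-23 - 128)*(-⅛)) = -147 + 11*(-151*(-⅛)) = -147 + 11*(151/8) = -147 + 1661/8 = 485/8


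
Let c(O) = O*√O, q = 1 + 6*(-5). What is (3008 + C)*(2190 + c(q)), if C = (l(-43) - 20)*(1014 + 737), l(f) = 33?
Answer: 56438490 - 747359*I*√29 ≈ 5.6438e+7 - 4.0247e+6*I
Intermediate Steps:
q = -29 (q = 1 - 30 = -29)
c(O) = O^(3/2)
C = 22763 (C = (33 - 20)*(1014 + 737) = 13*1751 = 22763)
(3008 + C)*(2190 + c(q)) = (3008 + 22763)*(2190 + (-29)^(3/2)) = 25771*(2190 - 29*I*√29) = 56438490 - 747359*I*√29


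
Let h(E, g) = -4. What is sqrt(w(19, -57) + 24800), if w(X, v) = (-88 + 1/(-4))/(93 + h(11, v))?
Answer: sqrt(785731783)/178 ≈ 157.48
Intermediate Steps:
w(X, v) = -353/356 (w(X, v) = (-88 + 1/(-4))/(93 - 4) = (-88 - 1/4)/89 = -353/4*1/89 = -353/356)
sqrt(w(19, -57) + 24800) = sqrt(-353/356 + 24800) = sqrt(8828447/356) = sqrt(785731783)/178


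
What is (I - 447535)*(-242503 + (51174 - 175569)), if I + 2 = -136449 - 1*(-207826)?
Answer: 138012351680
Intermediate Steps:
I = 71375 (I = -2 + (-136449 - 1*(-207826)) = -2 + (-136449 + 207826) = -2 + 71377 = 71375)
(I - 447535)*(-242503 + (51174 - 175569)) = (71375 - 447535)*(-242503 + (51174 - 175569)) = -376160*(-242503 - 124395) = -376160*(-366898) = 138012351680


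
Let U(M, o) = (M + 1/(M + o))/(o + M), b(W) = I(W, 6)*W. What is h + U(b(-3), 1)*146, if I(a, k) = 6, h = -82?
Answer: 21124/289 ≈ 73.093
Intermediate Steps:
b(W) = 6*W
U(M, o) = (M + 1/(M + o))/(M + o)
h + U(b(-3), 1)*146 = -82 + ((1 + (6*(-3))**2 + (6*(-3))*1)/(6*(-3) + 1)**2)*146 = -82 + ((1 + (-18)**2 - 18*1)/(-18 + 1)**2)*146 = -82 + ((1 + 324 - 18)/(-17)**2)*146 = -82 + ((1/289)*307)*146 = -82 + (307/289)*146 = -82 + 44822/289 = 21124/289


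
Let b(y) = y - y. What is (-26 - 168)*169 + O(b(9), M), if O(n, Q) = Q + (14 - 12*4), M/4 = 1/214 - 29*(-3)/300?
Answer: -87790347/2675 ≈ -32819.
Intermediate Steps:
M = 3153/2675 (M = 4*(1/214 - 29*(-3)/300) = 4*(1*(1/214) + 87*(1/300)) = 4*(1/214 + 29/100) = 4*(3153/10700) = 3153/2675 ≈ 1.1787)
b(y) = 0
O(n, Q) = -34 + Q (O(n, Q) = Q + (14 - 48) = Q - 34 = -34 + Q)
(-26 - 168)*169 + O(b(9), M) = (-26 - 168)*169 + (-34 + 3153/2675) = -194*169 - 87797/2675 = -32786 - 87797/2675 = -87790347/2675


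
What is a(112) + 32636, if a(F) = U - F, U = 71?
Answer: 32595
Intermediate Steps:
a(F) = 71 - F
a(112) + 32636 = (71 - 1*112) + 32636 = (71 - 112) + 32636 = -41 + 32636 = 32595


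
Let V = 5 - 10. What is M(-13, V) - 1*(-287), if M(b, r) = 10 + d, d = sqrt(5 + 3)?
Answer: 297 + 2*sqrt(2) ≈ 299.83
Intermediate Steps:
d = 2*sqrt(2) (d = sqrt(8) = 2*sqrt(2) ≈ 2.8284)
V = -5
M(b, r) = 10 + 2*sqrt(2)
M(-13, V) - 1*(-287) = (10 + 2*sqrt(2)) - 1*(-287) = (10 + 2*sqrt(2)) + 287 = 297 + 2*sqrt(2)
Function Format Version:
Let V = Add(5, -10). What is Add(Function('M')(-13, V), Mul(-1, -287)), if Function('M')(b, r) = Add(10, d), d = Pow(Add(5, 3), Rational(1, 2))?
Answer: Add(297, Mul(2, Pow(2, Rational(1, 2)))) ≈ 299.83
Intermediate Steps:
d = Mul(2, Pow(2, Rational(1, 2))) (d = Pow(8, Rational(1, 2)) = Mul(2, Pow(2, Rational(1, 2))) ≈ 2.8284)
V = -5
Function('M')(b, r) = Add(10, Mul(2, Pow(2, Rational(1, 2))))
Add(Function('M')(-13, V), Mul(-1, -287)) = Add(Add(10, Mul(2, Pow(2, Rational(1, 2)))), Mul(-1, -287)) = Add(Add(10, Mul(2, Pow(2, Rational(1, 2)))), 287) = Add(297, Mul(2, Pow(2, Rational(1, 2))))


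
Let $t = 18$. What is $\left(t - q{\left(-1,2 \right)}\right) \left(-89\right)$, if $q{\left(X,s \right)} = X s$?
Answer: $-1780$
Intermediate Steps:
$\left(t - q{\left(-1,2 \right)}\right) \left(-89\right) = \left(18 - \left(-1\right) 2\right) \left(-89\right) = \left(18 - -2\right) \left(-89\right) = \left(18 + 2\right) \left(-89\right) = 20 \left(-89\right) = -1780$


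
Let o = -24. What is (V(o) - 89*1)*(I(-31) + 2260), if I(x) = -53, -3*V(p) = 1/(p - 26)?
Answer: -29461243/150 ≈ -1.9641e+5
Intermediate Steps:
V(p) = -1/(3*(-26 + p)) (V(p) = -1/(3*(p - 26)) = -1/(3*(-26 + p)))
(V(o) - 89*1)*(I(-31) + 2260) = (-1/(-78 + 3*(-24)) - 89*1)*(-53 + 2260) = (-1/(-78 - 72) - 89)*2207 = (-1/(-150) - 89)*2207 = (-1*(-1/150) - 89)*2207 = (1/150 - 89)*2207 = -13349/150*2207 = -29461243/150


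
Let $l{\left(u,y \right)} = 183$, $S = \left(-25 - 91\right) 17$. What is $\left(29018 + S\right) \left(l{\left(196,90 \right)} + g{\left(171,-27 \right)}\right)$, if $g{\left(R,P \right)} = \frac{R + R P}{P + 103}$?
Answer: $3367227$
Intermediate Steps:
$S = -1972$ ($S = \left(-116\right) 17 = -1972$)
$g{\left(R,P \right)} = \frac{R + P R}{103 + P}$
$\left(29018 + S\right) \left(l{\left(196,90 \right)} + g{\left(171,-27 \right)}\right) = \left(29018 - 1972\right) \left(183 + \frac{171 \left(1 - 27\right)}{103 - 27}\right) = 27046 \left(183 + 171 \cdot \frac{1}{76} \left(-26\right)\right) = 27046 \left(183 - \frac{117}{2}\right) = 27046 \cdot \frac{249}{2} = 3367227$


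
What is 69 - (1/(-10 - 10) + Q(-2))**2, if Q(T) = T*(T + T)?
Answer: 2319/400 ≈ 5.7975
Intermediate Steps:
Q(T) = 2*T**2 (Q(T) = T*(2*T) = 2*T**2)
69 - (1/(-10 - 10) + Q(-2))**2 = 69 - (1/(-10 - 10) + 2*(-2)**2)**2 = 69 - (1/(-20) + 2*4)**2 = 69 - (-1/20 + 8)**2 = 69 - (159/20)**2 = 69 - 1*25281/400 = 69 - 25281/400 = 2319/400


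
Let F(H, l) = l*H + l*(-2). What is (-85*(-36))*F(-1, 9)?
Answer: -82620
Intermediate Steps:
F(H, l) = -2*l + H*l (F(H, l) = H*l - 2*l = -2*l + H*l)
(-85*(-36))*F(-1, 9) = (-85*(-36))*(9*(-2 - 1)) = 3060*(9*(-3)) = 3060*(-27) = -82620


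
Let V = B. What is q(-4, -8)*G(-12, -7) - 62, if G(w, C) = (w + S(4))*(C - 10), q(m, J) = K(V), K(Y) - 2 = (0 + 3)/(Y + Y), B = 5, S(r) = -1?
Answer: 4463/10 ≈ 446.30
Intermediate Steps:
V = 5
K(Y) = 2 + 3/(2*Y) (K(Y) = 2 + (0 + 3)/(Y + Y) = 2 + 3/((2*Y)) = 2 + 3*(1/(2*Y)) = 2 + 3/(2*Y))
q(m, J) = 23/10 (q(m, J) = 2 + (3/2)/5 = 2 + (3/2)*(⅕) = 2 + 3/10 = 23/10)
G(w, C) = (-1 + w)*(-10 + C) (G(w, C) = (w - 1)*(C - 10) = (-1 + w)*(-10 + C))
q(-4, -8)*G(-12, -7) - 62 = 23*(10 - 1*(-7) - 10*(-12) - 7*(-12))/10 - 62 = 23*(10 + 7 + 120 + 84)/10 - 62 = (23/10)*221 - 62 = 5083/10 - 62 = 4463/10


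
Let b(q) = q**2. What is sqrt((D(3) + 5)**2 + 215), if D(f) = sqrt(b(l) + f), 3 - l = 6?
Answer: 2*sqrt(63 + 5*sqrt(3)) ≈ 16.930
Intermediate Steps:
l = -3 (l = 3 - 1*6 = 3 - 6 = -3)
D(f) = sqrt(9 + f) (D(f) = sqrt((-3)**2 + f) = sqrt(9 + f))
sqrt((D(3) + 5)**2 + 215) = sqrt((sqrt(9 + 3) + 5)**2 + 215) = sqrt((sqrt(12) + 5)**2 + 215) = sqrt((2*sqrt(3) + 5)**2 + 215) = sqrt((5 + 2*sqrt(3))**2 + 215) = sqrt(215 + (5 + 2*sqrt(3))**2)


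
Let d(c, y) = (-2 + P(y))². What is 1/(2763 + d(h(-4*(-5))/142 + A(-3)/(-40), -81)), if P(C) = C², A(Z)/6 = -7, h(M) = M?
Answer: 1/43023244 ≈ 2.3243e-8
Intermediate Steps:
A(Z) = -42 (A(Z) = 6*(-7) = -42)
d(c, y) = (-2 + y²)²
1/(2763 + d(h(-4*(-5))/142 + A(-3)/(-40), -81)) = 1/(2763 + (-2 + (-81)²)²) = 1/(2763 + (-2 + 6561)²) = 1/(2763 + 6559²) = 1/(2763 + 43020481) = 1/43023244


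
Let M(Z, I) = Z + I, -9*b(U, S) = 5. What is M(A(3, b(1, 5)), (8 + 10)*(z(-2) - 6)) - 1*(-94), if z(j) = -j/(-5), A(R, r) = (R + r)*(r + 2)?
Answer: -7156/405 ≈ -17.669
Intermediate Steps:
b(U, S) = -5/9 (b(U, S) = -⅑*5 = -5/9)
A(R, r) = (2 + r)*(R + r) (A(R, r) = (R + r)*(2 + r) = (2 + r)*(R + r))
z(j) = j/5 (z(j) = -j*(-1)/5 = -(-1)*j/5 = j/5)
M(Z, I) = I + Z
M(A(3, b(1, 5)), (8 + 10)*(z(-2) - 6)) - 1*(-94) = ((8 + 10)*((⅕)*(-2) - 6) + ((-5/9)² + 2*3 + 2*(-5/9) + 3*(-5/9))) - 1*(-94) = (18*(-⅖ - 6) + (25/81 + 6 - 10/9 - 5/3)) + 94 = (18*(-32/5) + 286/81) + 94 = (-576/5 + 286/81) + 94 = -45226/405 + 94 = -7156/405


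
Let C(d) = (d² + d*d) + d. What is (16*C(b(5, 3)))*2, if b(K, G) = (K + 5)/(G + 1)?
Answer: 480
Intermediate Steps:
b(K, G) = (5 + K)/(1 + G)
C(d) = d + 2*d² (C(d) = (d² + d²) + d = 2*d² + d = d + 2*d²)
(16*C(b(5, 3)))*2 = (16*(((5 + 5)/(1 + 3))*(1 + 2*((5 + 5)/(1 + 3)))))*2 = (16*((10/4)*(1 + 2*(10/4))))*2 = (16*(((¼)*10)*(1 + 2*((¼)*10))))*2 = (16*(5*(1 + 2*(5/2))/2))*2 = (16*(5*(1 + 5)/2))*2 = (16*((5/2)*6))*2 = (16*15)*2 = 240*2 = 480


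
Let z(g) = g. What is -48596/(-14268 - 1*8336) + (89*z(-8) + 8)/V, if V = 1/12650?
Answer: -50325533451/5651 ≈ -8.9056e+6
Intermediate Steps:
V = 1/12650 ≈ 7.9051e-5
-48596/(-14268 - 1*8336) + (89*z(-8) + 8)/V = -48596/(-14268 - 1*8336) + (89*(-8) + 8)/(1/12650) = -48596/(-14268 - 8336) + (-712 + 8)*12650 = -48596/(-22604) - 704*12650 = -48596*(-1/22604) - 8905600 = 12149/5651 - 8905600 = -50325533451/5651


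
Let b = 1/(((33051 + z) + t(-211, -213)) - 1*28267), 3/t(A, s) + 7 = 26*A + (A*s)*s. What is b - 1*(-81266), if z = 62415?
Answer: 17435774059683774/214551892015 ≈ 81266.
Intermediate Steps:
t(A, s) = 3/(-7 + 26*A + A*s²) (t(A, s) = 3/(-7 + (26*A + (A*s)*s)) = 3/(-7 + (26*A + A*s²)) = 3/(-7 + 26*A + A*s²))
b = 3192784/214551892015 (b = 1/(((33051 + 62415) + 3/(-7 + 26*(-211) - 211*(-213)²)) - 1*28267) = 1/((95466 + 3/(-7 - 5486 - 211*45369)) - 28267) = 1/((95466 + 3/(-7 - 5486 - 9572859)) - 28267) = 1/((95466 + 3/(-9578352)) - 28267) = 1/((95466 + 3*(-1/9578352)) - 28267) = 1/((95466 - 1/3192784) - 28267) = 1/(304802317343/3192784 - 28267) = 1/(214551892015/3192784) = 3192784/214551892015 ≈ 1.4881e-5)
b - 1*(-81266) = 3192784/214551892015 - 1*(-81266) = 3192784/214551892015 + 81266 = 17435774059683774/214551892015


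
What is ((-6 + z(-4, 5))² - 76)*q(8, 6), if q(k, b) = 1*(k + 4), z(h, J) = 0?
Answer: -480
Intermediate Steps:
q(k, b) = 4 + k (q(k, b) = 1*(4 + k) = 4 + k)
((-6 + z(-4, 5))² - 76)*q(8, 6) = ((-6 + 0)² - 76)*(4 + 8) = ((-6)² - 76)*12 = (36 - 76)*12 = -40*12 = -480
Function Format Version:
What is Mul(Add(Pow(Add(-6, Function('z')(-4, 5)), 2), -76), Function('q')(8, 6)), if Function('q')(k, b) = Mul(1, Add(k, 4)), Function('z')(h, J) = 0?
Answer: -480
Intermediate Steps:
Function('q')(k, b) = Add(4, k) (Function('q')(k, b) = Mul(1, Add(4, k)) = Add(4, k))
Mul(Add(Pow(Add(-6, Function('z')(-4, 5)), 2), -76), Function('q')(8, 6)) = Mul(Add(Pow(Add(-6, 0), 2), -76), Add(4, 8)) = Mul(Add(Pow(-6, 2), -76), 12) = Mul(Add(36, -76), 12) = Mul(-40, 12) = -480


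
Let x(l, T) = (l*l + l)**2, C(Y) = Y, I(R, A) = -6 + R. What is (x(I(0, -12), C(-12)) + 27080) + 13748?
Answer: 41728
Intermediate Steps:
x(l, T) = (l + l**2)**2 (x(l, T) = (l**2 + l)**2 = (l + l**2)**2)
(x(I(0, -12), C(-12)) + 27080) + 13748 = ((-6 + 0)**2*(1 + (-6 + 0))**2 + 27080) + 13748 = ((-6)**2*(1 - 6)**2 + 27080) + 13748 = (36*(-5)**2 + 27080) + 13748 = (36*25 + 27080) + 13748 = (900 + 27080) + 13748 = 27980 + 13748 = 41728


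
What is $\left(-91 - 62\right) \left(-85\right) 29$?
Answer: $377145$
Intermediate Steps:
$\left(-91 - 62\right) \left(-85\right) 29 = \left(-153\right) \left(-85\right) 29 = 13005 \cdot 29 = 377145$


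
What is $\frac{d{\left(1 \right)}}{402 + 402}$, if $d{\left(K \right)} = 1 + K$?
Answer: $\frac{1}{402} \approx 0.0024876$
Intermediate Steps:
$\frac{d{\left(1 \right)}}{402 + 402} = \frac{1 + 1}{402 + 402} = \frac{1}{804} \cdot 2 = \frac{1}{402}$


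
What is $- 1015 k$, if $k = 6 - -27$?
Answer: $-33495$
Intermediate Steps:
$k = 33$ ($k = 6 + 27 = 33$)
$- 1015 k = \left(-1015\right) 33 = -33495$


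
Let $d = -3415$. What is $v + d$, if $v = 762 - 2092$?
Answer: $-4745$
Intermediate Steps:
$v = -1330$
$v + d = -1330 - 3415 = -4745$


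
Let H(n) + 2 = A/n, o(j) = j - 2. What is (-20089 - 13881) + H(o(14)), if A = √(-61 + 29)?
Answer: -33972 + I*√2/3 ≈ -33972.0 + 0.4714*I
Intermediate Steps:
o(j) = -2 + j
A = 4*I*√2 (A = √(-32) = 4*I*√2 ≈ 5.6569*I)
H(n) = -2 + 4*I*√2/n (H(n) = -2 + (4*I*√2)/n = -2 + 4*I*√2/n)
(-20089 - 13881) + H(o(14)) = (-20089 - 13881) + (-2 + 4*I*√2/(-2 + 14)) = -33970 + (-2 + 4*I*√2/12) = -33970 + (-2 + 4*I*√2*(1/12)) = -33970 + (-2 + I*√2/3) = -33972 + I*√2/3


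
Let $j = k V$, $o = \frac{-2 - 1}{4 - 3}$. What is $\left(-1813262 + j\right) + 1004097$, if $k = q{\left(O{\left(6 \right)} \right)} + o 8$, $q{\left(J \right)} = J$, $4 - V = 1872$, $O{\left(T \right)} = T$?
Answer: $-775541$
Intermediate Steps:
$V = -1868$ ($V = 4 - 1872 = -1868$)
$o = -3$ ($o = - \frac{3}{1} = \left(-3\right) 1 = -3$)
$k = -18$ ($k = 6 - 24 = -18$)
$j = 33624$ ($j = \left(-18\right) \left(-1868\right) = 33624$)
$\left(-1813262 + j\right) + 1004097 = \left(-1813262 + 33624\right) + 1004097 = -1779638 + 1004097 = -775541$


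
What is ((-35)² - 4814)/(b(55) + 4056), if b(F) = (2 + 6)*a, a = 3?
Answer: -3589/4080 ≈ -0.87966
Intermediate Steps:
b(F) = 24 (b(F) = (2 + 6)*3 = 8*3 = 24)
((-35)² - 4814)/(b(55) + 4056) = ((-35)² - 4814)/(24 + 4056) = (1225 - 4814)/4080 = -3589*1/4080 = -3589/4080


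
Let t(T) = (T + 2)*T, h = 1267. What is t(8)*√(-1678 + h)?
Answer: 80*I*√411 ≈ 1621.9*I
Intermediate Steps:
t(T) = T*(2 + T) (t(T) = (2 + T)*T = T*(2 + T))
t(8)*√(-1678 + h) = (8*(2 + 8))*√(-1678 + 1267) = (8*10)*√(-411) = 80*(I*√411) = 80*I*√411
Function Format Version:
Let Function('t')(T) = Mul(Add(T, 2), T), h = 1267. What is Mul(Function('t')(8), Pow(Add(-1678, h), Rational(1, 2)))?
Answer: Mul(80, I, Pow(411, Rational(1, 2))) ≈ Mul(1621.9, I)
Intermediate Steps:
Function('t')(T) = Mul(T, Add(2, T)) (Function('t')(T) = Mul(Add(2, T), T) = Mul(T, Add(2, T)))
Mul(Function('t')(8), Pow(Add(-1678, h), Rational(1, 2))) = Mul(Mul(8, Add(2, 8)), Pow(Add(-1678, 1267), Rational(1, 2))) = Mul(Mul(8, 10), Pow(-411, Rational(1, 2))) = Mul(80, Mul(I, Pow(411, Rational(1, 2)))) = Mul(80, I, Pow(411, Rational(1, 2)))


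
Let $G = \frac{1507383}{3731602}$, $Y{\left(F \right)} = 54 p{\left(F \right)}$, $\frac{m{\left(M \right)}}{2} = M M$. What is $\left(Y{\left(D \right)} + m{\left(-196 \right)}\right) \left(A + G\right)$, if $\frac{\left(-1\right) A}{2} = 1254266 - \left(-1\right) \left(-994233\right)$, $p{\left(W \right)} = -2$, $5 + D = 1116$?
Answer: $- \frac{74448282467504338}{1865801} \approx -3.9902 \cdot 10^{10}$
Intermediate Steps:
$D = 1111$ ($D = -5 + 1116 = 1111$)
$m{\left(M \right)} = 2 M^{2}$ ($m{\left(M \right)} = 2 M M = 2 M^{2}$)
$Y{\left(F \right)} = -108$ ($Y{\left(F \right)} = 54 \left(-2\right) = -108$)
$G = \frac{1507383}{3731602}$ ($G = 1507383 \cdot \frac{1}{3731602} = \frac{1507383}{3731602} \approx 0.40395$)
$A = -520066$ ($A = - 2 \left(1254266 - \left(-1\right) \left(-994233\right)\right) = - 2 \left(1254266 - 994233\right) = \left(-2\right) 260033 = -520066$)
$\left(Y{\left(D \right)} + m{\left(-196 \right)}\right) \left(A + G\right) = \left(-108 + 2 \left(-196\right)^{2}\right) \left(-520066 + \frac{1507383}{3731602}\right) = \left(-108 + 2 \cdot 38416\right) \left(- \frac{1940677818349}{3731602}\right) = \left(-108 + 76832\right) \left(- \frac{1940677818349}{3731602}\right) = 76724 \left(- \frac{1940677818349}{3731602}\right) = - \frac{74448282467504338}{1865801}$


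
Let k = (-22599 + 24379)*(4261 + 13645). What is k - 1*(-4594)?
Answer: 31877274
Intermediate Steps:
k = 31872680 (k = 1780*17906 = 31872680)
k - 1*(-4594) = 31872680 - 1*(-4594) = 31872680 + 4594 = 31877274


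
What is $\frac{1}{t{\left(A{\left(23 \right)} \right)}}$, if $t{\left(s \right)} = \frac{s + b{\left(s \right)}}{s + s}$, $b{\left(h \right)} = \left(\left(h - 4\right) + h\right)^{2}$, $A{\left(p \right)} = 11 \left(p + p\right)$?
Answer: $\frac{506}{508285} \approx 0.0009955$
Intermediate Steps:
$A{\left(p \right)} = 22 p$ ($A{\left(p \right)} = 11 \cdot 2 p = 22 p$)
$b{\left(h \right)} = \left(-4 + 2 h\right)^{2}$ ($b{\left(h \right)} = \left(\left(-4 + h\right) + h\right)^{2} = \left(-4 + 2 h\right)^{2}$)
$t{\left(s \right)} = \frac{s + 4 \left(-2 + s\right)^{2}}{2 s}$ ($t{\left(s \right)} = \frac{s + 4 \left(-2 + s\right)^{2}}{s + s} = \frac{s + 4 \left(-2 + s\right)^{2}}{2 s}$)
$\frac{1}{t{\left(A{\left(23 \right)} \right)}} = \frac{1}{\frac{1}{2} \frac{1}{22 \cdot 23} \left(22 \cdot 23 + 4 \left(-2 + 22 \cdot 23\right)^{2}\right)} = \frac{1}{\frac{1}{2} \cdot \frac{1}{506} \left(506 + 4 \left(-2 + 506\right)^{2}\right)} = \frac{1}{\frac{1}{2} \cdot \frac{1}{506} \left(506 + 4 \cdot 504^{2}\right)} = \frac{1}{\frac{1}{2} \cdot \frac{1}{506} \left(506 + 4 \cdot 254016\right)} = \frac{1}{\frac{1}{2} \cdot \frac{1}{506} \left(506 + 1016064\right)} = \frac{1}{\frac{1}{2} \cdot \frac{1}{506} \cdot 1016570} = \frac{1}{\frac{508285}{506}} = \frac{506}{508285}$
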